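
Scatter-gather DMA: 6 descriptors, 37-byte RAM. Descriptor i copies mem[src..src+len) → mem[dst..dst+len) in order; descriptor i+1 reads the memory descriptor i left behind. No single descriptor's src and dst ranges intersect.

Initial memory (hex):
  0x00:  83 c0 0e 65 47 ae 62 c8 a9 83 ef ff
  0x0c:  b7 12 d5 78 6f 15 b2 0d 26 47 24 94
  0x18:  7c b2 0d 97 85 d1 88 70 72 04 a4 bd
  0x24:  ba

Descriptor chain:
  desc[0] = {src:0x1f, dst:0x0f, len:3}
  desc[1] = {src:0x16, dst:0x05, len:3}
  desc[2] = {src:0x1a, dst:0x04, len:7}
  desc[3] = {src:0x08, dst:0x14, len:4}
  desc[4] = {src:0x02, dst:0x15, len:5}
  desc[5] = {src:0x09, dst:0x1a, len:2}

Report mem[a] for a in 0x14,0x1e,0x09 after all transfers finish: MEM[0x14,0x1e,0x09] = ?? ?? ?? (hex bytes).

MEM[0x14,0x1e,0x09] = 88 88 70

#0 dst[0x0f+3] := {0x70,0x72,0x04}
#1 dst[0x05+3] := {0x24,0x94,0x7c}
#2 dst[0x04+7] := {0x0d,0x97,0x85,0xd1,0x88,0x70,0x72}
#3 dst[0x14+4] := {0x88,0x70,0x72,0xff}
#4 dst[0x15+5] := {0x0e,0x65,0x0d,0x97,0x85}
#5 dst[0x1a+2] := {0x70,0x72}
query mem[0x14]=0x88, mem[0x1e]=0x88, mem[0x09]=0x70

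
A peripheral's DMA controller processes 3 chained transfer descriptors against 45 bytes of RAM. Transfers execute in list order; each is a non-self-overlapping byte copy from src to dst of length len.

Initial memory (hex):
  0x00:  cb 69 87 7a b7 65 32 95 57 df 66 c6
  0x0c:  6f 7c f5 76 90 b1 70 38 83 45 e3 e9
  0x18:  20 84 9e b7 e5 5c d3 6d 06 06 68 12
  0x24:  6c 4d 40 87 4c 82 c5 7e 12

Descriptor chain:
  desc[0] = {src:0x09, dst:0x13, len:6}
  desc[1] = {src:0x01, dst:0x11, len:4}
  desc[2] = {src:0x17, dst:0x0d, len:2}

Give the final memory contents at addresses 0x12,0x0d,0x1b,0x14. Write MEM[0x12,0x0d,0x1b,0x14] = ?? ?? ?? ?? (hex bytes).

#0 dst[0x13+6] := {0xdf,0x66,0xc6,0x6f,0x7c,0xf5}
#1 dst[0x11+4] := {0x69,0x87,0x7a,0xb7}
#2 dst[0x0d+2] := {0x7c,0xf5}
query mem[0x12]=0x87, mem[0x0d]=0x7c, mem[0x1b]=0xb7, mem[0x14]=0xb7

MEM[0x12,0x0d,0x1b,0x14] = 87 7c b7 b7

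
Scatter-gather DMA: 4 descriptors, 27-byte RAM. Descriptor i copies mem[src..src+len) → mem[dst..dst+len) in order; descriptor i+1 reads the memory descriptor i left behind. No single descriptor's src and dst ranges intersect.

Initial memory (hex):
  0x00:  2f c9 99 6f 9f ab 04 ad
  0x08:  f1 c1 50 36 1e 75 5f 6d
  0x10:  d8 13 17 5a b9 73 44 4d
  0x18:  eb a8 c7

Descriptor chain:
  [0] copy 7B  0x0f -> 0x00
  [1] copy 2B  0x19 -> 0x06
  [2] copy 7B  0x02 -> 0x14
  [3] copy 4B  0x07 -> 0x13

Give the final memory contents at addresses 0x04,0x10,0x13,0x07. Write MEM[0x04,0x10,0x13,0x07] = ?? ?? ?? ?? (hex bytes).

  after D0: wrote 7B at 0x00 = 6dd813175ab973
  after D1: wrote 2B at 0x06 = a8c7
  after D2: wrote 7B at 0x14 = 13175ab9a8c7f1
  after D3: wrote 4B at 0x13 = c7f1c150
query mem[0x04]=0x5a, mem[0x10]=0xd8, mem[0x13]=0xc7, mem[0x07]=0xc7

MEM[0x04,0x10,0x13,0x07] = 5a d8 c7 c7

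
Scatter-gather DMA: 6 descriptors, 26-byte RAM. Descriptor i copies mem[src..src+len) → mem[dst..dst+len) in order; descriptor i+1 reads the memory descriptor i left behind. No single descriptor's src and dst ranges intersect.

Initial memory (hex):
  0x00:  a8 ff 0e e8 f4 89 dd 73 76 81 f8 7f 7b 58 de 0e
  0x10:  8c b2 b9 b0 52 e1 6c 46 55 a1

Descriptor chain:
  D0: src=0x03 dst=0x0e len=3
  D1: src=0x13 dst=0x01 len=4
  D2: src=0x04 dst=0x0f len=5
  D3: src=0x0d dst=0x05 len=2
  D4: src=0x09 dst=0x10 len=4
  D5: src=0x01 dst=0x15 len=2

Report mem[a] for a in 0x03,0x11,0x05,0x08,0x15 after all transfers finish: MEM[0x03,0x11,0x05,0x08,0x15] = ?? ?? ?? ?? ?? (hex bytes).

#0 dst[0x0e+3] := {0xe8,0xf4,0x89}
#1 dst[0x01+4] := {0xb0,0x52,0xe1,0x6c}
#2 dst[0x0f+5] := {0x6c,0x89,0xdd,0x73,0x76}
#3 dst[0x05+2] := {0x58,0xe8}
#4 dst[0x10+4] := {0x81,0xf8,0x7f,0x7b}
#5 dst[0x15+2] := {0xb0,0x52}
query mem[0x03]=0xe1, mem[0x11]=0xf8, mem[0x05]=0x58, mem[0x08]=0x76, mem[0x15]=0xb0

MEM[0x03,0x11,0x05,0x08,0x15] = e1 f8 58 76 b0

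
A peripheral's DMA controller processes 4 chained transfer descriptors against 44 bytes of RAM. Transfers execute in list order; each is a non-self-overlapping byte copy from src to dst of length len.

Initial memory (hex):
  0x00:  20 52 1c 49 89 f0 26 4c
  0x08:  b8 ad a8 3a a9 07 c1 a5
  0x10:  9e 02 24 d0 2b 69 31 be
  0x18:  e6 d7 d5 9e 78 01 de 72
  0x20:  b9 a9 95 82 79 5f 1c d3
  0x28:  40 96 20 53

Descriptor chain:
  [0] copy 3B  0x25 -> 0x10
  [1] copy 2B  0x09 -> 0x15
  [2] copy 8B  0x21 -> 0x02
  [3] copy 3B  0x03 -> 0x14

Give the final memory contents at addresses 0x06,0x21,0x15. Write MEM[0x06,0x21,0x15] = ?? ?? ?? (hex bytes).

MEM[0x06,0x21,0x15] = 5f a9 82

D0: mem[0x10..0x12] <- [5f 1c d3]
D1: mem[0x15..0x16] <- [ad a8]
D2: mem[0x02..0x09] <- [a9 95 82 79 5f 1c d3 40]
D3: mem[0x14..0x16] <- [95 82 79]
query mem[0x06]=0x5f, mem[0x21]=0xa9, mem[0x15]=0x82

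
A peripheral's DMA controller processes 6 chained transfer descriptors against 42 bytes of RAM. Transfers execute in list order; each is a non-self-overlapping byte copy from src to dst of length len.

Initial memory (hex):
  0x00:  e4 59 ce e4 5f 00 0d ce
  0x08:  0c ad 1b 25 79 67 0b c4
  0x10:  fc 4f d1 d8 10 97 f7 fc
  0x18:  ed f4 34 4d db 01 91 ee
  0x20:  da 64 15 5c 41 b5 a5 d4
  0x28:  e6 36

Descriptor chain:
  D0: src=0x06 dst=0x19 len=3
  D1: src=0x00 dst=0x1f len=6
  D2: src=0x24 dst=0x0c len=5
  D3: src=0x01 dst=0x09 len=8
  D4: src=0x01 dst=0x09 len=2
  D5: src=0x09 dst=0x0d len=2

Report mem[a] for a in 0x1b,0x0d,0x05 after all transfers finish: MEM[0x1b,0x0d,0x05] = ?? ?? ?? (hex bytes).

MEM[0x1b,0x0d,0x05] = 0c 59 00

[0] 0x06->0x19 len=3 : 0d ce 0c
[1] 0x00->0x1f len=6 : e4 59 ce e4 5f 00
[2] 0x24->0x0c len=5 : 00 b5 a5 d4 e6
[3] 0x01->0x09 len=8 : 59 ce e4 5f 00 0d ce 0c
[4] 0x01->0x09 len=2 : 59 ce
[5] 0x09->0x0d len=2 : 59 ce
query mem[0x1b]=0x0c, mem[0x0d]=0x59, mem[0x05]=0x00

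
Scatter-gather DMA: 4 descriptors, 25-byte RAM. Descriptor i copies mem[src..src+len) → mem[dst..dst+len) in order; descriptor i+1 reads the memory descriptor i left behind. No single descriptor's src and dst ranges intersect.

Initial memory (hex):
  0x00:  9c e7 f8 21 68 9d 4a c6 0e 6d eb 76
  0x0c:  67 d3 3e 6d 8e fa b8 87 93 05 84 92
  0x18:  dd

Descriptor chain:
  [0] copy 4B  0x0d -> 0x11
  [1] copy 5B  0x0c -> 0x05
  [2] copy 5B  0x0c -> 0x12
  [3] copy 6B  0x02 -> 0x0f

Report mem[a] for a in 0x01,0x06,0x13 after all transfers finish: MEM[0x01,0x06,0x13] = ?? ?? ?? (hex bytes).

#0 dst[0x11+4] := {0xd3,0x3e,0x6d,0x8e}
#1 dst[0x05+5] := {0x67,0xd3,0x3e,0x6d,0x8e}
#2 dst[0x12+5] := {0x67,0xd3,0x3e,0x6d,0x8e}
#3 dst[0x0f+6] := {0xf8,0x21,0x68,0x67,0xd3,0x3e}
query mem[0x01]=0xe7, mem[0x06]=0xd3, mem[0x13]=0xd3

MEM[0x01,0x06,0x13] = e7 d3 d3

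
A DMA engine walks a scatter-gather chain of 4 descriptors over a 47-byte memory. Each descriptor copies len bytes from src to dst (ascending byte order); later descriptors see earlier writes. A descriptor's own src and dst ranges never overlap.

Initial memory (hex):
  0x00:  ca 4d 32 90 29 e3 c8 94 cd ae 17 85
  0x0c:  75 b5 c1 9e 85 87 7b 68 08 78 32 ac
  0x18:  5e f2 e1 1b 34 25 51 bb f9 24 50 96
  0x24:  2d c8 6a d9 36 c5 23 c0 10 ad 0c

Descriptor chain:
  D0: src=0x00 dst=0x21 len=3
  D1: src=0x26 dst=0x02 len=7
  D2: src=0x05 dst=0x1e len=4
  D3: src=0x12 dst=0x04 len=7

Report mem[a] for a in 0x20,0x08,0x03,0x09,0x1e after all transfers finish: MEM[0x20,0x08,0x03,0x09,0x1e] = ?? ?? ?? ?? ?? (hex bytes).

MEM[0x20,0x08,0x03,0x09,0x1e] = c0 32 d9 ac c5

#0 dst[0x21+3] := {0xca,0x4d,0x32}
#1 dst[0x02+7] := {0x6a,0xd9,0x36,0xc5,0x23,0xc0,0x10}
#2 dst[0x1e+4] := {0xc5,0x23,0xc0,0x10}
#3 dst[0x04+7] := {0x7b,0x68,0x08,0x78,0x32,0xac,0x5e}
query mem[0x20]=0xc0, mem[0x08]=0x32, mem[0x03]=0xd9, mem[0x09]=0xac, mem[0x1e]=0xc5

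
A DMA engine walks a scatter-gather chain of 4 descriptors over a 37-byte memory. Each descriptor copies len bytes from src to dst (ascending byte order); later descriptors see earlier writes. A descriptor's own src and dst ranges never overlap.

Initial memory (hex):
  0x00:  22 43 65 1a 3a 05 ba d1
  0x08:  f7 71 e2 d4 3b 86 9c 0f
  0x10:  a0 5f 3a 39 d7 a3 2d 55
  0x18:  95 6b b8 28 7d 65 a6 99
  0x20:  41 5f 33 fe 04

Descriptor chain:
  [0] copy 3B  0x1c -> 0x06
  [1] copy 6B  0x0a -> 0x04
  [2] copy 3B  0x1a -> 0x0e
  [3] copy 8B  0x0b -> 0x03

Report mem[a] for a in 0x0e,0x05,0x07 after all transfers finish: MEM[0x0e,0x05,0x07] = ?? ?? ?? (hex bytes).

MEM[0x0e,0x05,0x07] = b8 86 28

#0 dst[0x06+3] := {0x7d,0x65,0xa6}
#1 dst[0x04+6] := {0xe2,0xd4,0x3b,0x86,0x9c,0x0f}
#2 dst[0x0e+3] := {0xb8,0x28,0x7d}
#3 dst[0x03+8] := {0xd4,0x3b,0x86,0xb8,0x28,0x7d,0x5f,0x3a}
query mem[0x0e]=0xb8, mem[0x05]=0x86, mem[0x07]=0x28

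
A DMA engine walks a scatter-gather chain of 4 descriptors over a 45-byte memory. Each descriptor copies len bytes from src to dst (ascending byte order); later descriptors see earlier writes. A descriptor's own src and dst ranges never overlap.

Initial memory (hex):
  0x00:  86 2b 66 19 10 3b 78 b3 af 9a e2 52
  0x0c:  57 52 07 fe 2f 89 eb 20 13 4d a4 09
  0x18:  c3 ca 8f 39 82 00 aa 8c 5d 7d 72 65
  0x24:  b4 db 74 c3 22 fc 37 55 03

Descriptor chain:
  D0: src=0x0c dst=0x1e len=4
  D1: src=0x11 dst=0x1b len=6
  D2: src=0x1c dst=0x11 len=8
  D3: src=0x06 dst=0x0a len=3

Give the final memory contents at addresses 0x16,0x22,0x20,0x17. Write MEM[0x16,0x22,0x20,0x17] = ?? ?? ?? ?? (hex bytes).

[0] 0x0c->0x1e len=4 : 57 52 07 fe
[1] 0x11->0x1b len=6 : 89 eb 20 13 4d a4
[2] 0x1c->0x11 len=8 : eb 20 13 4d a4 fe 72 65
[3] 0x06->0x0a len=3 : 78 b3 af
query mem[0x16]=0xfe, mem[0x22]=0x72, mem[0x20]=0xa4, mem[0x17]=0x72

MEM[0x16,0x22,0x20,0x17] = fe 72 a4 72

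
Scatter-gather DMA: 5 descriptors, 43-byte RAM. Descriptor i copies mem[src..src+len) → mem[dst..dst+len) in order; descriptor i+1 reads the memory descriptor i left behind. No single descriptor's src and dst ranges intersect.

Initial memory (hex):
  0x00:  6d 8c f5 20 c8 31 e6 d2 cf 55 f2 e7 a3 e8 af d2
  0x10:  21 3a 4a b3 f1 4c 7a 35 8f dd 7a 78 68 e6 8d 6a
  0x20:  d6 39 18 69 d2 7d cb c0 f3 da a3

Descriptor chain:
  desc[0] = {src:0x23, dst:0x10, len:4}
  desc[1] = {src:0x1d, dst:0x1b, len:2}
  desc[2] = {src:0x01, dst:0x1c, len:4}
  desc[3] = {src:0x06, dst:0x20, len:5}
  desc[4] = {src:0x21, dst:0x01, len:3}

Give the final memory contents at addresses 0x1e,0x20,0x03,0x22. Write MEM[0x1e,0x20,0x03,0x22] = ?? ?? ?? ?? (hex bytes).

[0] 0x23->0x10 len=4 : 69 d2 7d cb
[1] 0x1d->0x1b len=2 : e6 8d
[2] 0x01->0x1c len=4 : 8c f5 20 c8
[3] 0x06->0x20 len=5 : e6 d2 cf 55 f2
[4] 0x21->0x01 len=3 : d2 cf 55
query mem[0x1e]=0x20, mem[0x20]=0xe6, mem[0x03]=0x55, mem[0x22]=0xcf

MEM[0x1e,0x20,0x03,0x22] = 20 e6 55 cf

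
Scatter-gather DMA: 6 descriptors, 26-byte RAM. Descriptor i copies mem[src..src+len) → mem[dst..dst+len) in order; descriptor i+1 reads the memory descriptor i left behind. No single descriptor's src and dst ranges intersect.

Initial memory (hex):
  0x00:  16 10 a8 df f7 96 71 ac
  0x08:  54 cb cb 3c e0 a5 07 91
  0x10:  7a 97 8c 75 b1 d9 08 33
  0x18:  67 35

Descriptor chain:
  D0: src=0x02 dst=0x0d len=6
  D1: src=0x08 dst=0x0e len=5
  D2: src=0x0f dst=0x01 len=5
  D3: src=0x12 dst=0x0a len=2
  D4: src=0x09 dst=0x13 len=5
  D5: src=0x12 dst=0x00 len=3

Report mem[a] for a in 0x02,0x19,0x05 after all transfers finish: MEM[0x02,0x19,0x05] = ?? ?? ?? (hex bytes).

MEM[0x02,0x19,0x05] = e0 35 75

[0] 0x02->0x0d len=6 : a8 df f7 96 71 ac
[1] 0x08->0x0e len=5 : 54 cb cb 3c e0
[2] 0x0f->0x01 len=5 : cb cb 3c e0 75
[3] 0x12->0x0a len=2 : e0 75
[4] 0x09->0x13 len=5 : cb e0 75 e0 a8
[5] 0x12->0x00 len=3 : e0 cb e0
query mem[0x02]=0xe0, mem[0x19]=0x35, mem[0x05]=0x75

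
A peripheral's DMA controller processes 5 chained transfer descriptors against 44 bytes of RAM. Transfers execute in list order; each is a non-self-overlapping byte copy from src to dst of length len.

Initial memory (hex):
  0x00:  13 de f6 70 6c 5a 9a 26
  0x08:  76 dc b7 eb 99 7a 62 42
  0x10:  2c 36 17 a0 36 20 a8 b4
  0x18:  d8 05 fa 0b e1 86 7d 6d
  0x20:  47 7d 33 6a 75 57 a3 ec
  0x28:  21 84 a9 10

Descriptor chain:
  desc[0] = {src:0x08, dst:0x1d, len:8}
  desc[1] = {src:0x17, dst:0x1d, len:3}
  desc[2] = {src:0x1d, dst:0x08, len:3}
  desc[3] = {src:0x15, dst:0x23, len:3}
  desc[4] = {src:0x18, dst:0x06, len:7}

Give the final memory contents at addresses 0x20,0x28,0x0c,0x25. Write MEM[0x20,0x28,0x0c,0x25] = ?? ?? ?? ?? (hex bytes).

MEM[0x20,0x28,0x0c,0x25] = eb 21 d8 b4

[0] 0x08->0x1d len=8 : 76 dc b7 eb 99 7a 62 42
[1] 0x17->0x1d len=3 : b4 d8 05
[2] 0x1d->0x08 len=3 : b4 d8 05
[3] 0x15->0x23 len=3 : 20 a8 b4
[4] 0x18->0x06 len=7 : d8 05 fa 0b e1 b4 d8
query mem[0x20]=0xeb, mem[0x28]=0x21, mem[0x0c]=0xd8, mem[0x25]=0xb4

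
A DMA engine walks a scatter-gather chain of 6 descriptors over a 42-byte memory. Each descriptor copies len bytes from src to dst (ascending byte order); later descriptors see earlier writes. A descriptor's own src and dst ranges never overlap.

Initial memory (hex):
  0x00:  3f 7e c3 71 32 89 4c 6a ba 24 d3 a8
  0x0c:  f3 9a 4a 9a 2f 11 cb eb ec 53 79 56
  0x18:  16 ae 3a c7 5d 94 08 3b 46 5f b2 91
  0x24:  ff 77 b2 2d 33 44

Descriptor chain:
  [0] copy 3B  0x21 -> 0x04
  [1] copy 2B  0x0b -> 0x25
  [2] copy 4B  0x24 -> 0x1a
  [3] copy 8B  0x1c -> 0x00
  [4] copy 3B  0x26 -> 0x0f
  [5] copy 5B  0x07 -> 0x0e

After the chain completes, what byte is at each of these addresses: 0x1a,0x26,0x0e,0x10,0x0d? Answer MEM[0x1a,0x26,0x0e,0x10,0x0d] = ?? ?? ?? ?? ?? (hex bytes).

MEM[0x1a,0x26,0x0e,0x10,0x0d] = ff f3 91 24 9a

D0: mem[0x04..0x06] <- [5f b2 91]
D1: mem[0x25..0x26] <- [a8 f3]
D2: mem[0x1a..0x1d] <- [ff a8 f3 2d]
D3: mem[0x00..0x07] <- [f3 2d 08 3b 46 5f b2 91]
D4: mem[0x0f..0x11] <- [f3 2d 33]
D5: mem[0x0e..0x12] <- [91 ba 24 d3 a8]
query mem[0x1a]=0xff, mem[0x26]=0xf3, mem[0x0e]=0x91, mem[0x10]=0x24, mem[0x0d]=0x9a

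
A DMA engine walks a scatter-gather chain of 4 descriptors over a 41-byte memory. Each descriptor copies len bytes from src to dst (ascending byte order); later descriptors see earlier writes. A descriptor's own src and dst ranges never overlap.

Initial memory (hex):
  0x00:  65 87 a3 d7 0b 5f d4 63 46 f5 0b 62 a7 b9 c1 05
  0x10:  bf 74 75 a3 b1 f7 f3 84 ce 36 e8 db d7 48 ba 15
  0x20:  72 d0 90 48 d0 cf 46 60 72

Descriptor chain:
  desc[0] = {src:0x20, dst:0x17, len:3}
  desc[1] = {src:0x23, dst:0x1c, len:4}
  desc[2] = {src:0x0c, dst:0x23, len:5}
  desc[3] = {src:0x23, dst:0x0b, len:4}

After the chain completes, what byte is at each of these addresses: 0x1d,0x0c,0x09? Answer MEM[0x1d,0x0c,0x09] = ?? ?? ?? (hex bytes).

  after D0: wrote 3B at 0x17 = 72d090
  after D1: wrote 4B at 0x1c = 48d0cf46
  after D2: wrote 5B at 0x23 = a7b9c105bf
  after D3: wrote 4B at 0x0b = a7b9c105
query mem[0x1d]=0xd0, mem[0x0c]=0xb9, mem[0x09]=0xf5

MEM[0x1d,0x0c,0x09] = d0 b9 f5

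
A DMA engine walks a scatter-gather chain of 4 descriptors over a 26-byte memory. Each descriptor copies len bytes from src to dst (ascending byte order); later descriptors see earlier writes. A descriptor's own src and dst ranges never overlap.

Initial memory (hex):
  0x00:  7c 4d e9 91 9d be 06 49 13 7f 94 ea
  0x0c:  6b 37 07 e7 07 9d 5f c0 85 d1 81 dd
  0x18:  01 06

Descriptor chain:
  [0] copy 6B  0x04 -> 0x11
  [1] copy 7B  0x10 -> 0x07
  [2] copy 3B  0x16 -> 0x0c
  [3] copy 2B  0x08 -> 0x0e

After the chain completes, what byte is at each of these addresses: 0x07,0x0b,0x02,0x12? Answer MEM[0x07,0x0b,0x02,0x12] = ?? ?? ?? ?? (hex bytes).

D0: mem[0x11..0x16] <- [9d be 06 49 13 7f]
D1: mem[0x07..0x0d] <- [07 9d be 06 49 13 7f]
D2: mem[0x0c..0x0e] <- [7f dd 01]
D3: mem[0x0e..0x0f] <- [9d be]
query mem[0x07]=0x07, mem[0x0b]=0x49, mem[0x02]=0xe9, mem[0x12]=0xbe

MEM[0x07,0x0b,0x02,0x12] = 07 49 e9 be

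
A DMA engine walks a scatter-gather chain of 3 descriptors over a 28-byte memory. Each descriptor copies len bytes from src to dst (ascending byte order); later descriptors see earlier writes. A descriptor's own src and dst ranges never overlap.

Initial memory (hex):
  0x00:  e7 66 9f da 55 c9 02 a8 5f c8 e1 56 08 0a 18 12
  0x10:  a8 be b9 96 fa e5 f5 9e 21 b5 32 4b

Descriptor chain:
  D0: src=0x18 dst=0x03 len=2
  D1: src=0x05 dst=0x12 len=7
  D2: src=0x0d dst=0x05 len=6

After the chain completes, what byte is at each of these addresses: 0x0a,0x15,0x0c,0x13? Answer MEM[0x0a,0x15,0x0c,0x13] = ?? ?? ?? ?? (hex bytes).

D0: mem[0x03..0x04] <- [21 b5]
D1: mem[0x12..0x18] <- [c9 02 a8 5f c8 e1 56]
D2: mem[0x05..0x0a] <- [0a 18 12 a8 be c9]
query mem[0x0a]=0xc9, mem[0x15]=0x5f, mem[0x0c]=0x08, mem[0x13]=0x02

MEM[0x0a,0x15,0x0c,0x13] = c9 5f 08 02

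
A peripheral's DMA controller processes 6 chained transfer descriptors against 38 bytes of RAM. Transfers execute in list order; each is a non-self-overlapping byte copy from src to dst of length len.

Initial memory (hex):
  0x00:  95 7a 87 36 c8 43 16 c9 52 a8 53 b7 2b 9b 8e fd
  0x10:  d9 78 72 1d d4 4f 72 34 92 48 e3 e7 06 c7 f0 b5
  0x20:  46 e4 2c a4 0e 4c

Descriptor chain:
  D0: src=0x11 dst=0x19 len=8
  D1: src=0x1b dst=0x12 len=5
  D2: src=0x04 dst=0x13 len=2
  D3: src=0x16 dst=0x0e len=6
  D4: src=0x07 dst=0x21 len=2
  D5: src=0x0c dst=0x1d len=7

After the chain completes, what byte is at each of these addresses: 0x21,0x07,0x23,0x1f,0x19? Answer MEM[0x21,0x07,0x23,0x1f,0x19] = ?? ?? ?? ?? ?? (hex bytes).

#0 dst[0x19+8] := {0x78,0x72,0x1d,0xd4,0x4f,0x72,0x34,0x92}
#1 dst[0x12+5] := {0x1d,0xd4,0x4f,0x72,0x34}
#2 dst[0x13+2] := {0xc8,0x43}
#3 dst[0x0e+6] := {0x34,0x34,0x92,0x78,0x72,0x1d}
#4 dst[0x21+2] := {0xc9,0x52}
#5 dst[0x1d+7] := {0x2b,0x9b,0x34,0x34,0x92,0x78,0x72}
query mem[0x21]=0x92, mem[0x07]=0xc9, mem[0x23]=0x72, mem[0x1f]=0x34, mem[0x19]=0x78

MEM[0x21,0x07,0x23,0x1f,0x19] = 92 c9 72 34 78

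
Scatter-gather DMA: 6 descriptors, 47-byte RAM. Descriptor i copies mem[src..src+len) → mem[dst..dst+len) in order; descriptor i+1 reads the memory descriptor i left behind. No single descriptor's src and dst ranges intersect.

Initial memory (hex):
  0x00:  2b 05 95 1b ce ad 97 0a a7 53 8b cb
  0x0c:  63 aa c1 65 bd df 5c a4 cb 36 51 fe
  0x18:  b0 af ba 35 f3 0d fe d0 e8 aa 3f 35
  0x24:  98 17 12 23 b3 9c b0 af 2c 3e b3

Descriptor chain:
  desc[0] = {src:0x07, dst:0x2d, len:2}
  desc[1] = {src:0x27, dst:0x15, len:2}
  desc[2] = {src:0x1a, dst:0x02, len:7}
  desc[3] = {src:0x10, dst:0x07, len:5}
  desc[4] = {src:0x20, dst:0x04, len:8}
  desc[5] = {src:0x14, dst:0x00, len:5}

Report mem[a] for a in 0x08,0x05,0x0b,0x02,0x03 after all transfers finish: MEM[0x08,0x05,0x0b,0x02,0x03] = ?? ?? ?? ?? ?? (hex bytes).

MEM[0x08,0x05,0x0b,0x02,0x03] = 98 aa 23 b3 fe

  after D0: wrote 2B at 0x2d = 0aa7
  after D1: wrote 2B at 0x15 = 23b3
  after D2: wrote 7B at 0x02 = ba35f30dfed0e8
  after D3: wrote 5B at 0x07 = bddf5ca4cb
  after D4: wrote 8B at 0x04 = e8aa3f3598171223
  after D5: wrote 5B at 0x00 = cb23b3feb0
query mem[0x08]=0x98, mem[0x05]=0xaa, mem[0x0b]=0x23, mem[0x02]=0xb3, mem[0x03]=0xfe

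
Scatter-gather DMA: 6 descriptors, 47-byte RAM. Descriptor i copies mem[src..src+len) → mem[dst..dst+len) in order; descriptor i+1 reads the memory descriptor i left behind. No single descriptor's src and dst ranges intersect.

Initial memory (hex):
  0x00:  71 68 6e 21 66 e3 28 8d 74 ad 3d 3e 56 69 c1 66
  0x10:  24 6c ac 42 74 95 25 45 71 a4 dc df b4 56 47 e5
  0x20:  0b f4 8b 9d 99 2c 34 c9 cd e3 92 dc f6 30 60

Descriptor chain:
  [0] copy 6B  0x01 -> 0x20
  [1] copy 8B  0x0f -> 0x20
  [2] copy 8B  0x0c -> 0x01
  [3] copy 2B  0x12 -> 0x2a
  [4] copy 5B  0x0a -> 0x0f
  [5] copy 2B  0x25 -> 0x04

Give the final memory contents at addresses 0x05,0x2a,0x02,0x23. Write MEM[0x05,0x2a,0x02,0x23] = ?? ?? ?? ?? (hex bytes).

MEM[0x05,0x2a,0x02,0x23] = 95 ac 69 ac

D0: mem[0x20..0x25] <- [68 6e 21 66 e3 28]
D1: mem[0x20..0x27] <- [66 24 6c ac 42 74 95 25]
D2: mem[0x01..0x08] <- [56 69 c1 66 24 6c ac 42]
D3: mem[0x2a..0x2b] <- [ac 42]
D4: mem[0x0f..0x13] <- [3d 3e 56 69 c1]
D5: mem[0x04..0x05] <- [74 95]
query mem[0x05]=0x95, mem[0x2a]=0xac, mem[0x02]=0x69, mem[0x23]=0xac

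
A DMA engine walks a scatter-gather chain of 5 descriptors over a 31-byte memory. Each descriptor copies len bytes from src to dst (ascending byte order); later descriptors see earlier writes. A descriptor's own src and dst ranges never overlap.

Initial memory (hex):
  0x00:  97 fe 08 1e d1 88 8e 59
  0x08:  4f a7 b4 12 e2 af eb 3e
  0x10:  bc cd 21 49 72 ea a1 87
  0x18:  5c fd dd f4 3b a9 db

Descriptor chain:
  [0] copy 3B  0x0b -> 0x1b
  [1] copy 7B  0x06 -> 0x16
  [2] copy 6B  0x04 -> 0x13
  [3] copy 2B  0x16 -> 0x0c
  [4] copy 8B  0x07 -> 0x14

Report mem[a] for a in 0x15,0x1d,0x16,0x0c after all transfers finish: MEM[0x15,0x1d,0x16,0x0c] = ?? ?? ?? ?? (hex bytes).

MEM[0x15,0x1d,0x16,0x0c] = 4f af a7 59

#0 dst[0x1b+3] := {0x12,0xe2,0xaf}
#1 dst[0x16+7] := {0x8e,0x59,0x4f,0xa7,0xb4,0x12,0xe2}
#2 dst[0x13+6] := {0xd1,0x88,0x8e,0x59,0x4f,0xa7}
#3 dst[0x0c+2] := {0x59,0x4f}
#4 dst[0x14+8] := {0x59,0x4f,0xa7,0xb4,0x12,0x59,0x4f,0xeb}
query mem[0x15]=0x4f, mem[0x1d]=0xaf, mem[0x16]=0xa7, mem[0x0c]=0x59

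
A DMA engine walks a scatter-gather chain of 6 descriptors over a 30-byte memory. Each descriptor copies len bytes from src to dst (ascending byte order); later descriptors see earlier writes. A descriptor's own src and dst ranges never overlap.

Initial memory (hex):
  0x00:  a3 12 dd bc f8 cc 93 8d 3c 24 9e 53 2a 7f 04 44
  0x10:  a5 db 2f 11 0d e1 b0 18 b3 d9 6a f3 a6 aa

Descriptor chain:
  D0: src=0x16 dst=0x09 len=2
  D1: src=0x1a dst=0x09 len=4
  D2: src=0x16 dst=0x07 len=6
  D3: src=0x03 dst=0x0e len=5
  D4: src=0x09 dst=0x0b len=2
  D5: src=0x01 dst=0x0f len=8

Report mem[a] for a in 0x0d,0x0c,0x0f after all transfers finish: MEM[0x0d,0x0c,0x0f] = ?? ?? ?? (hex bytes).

MEM[0x0d,0x0c,0x0f] = 7f d9 12

#0 dst[0x09+2] := {0xb0,0x18}
#1 dst[0x09+4] := {0x6a,0xf3,0xa6,0xaa}
#2 dst[0x07+6] := {0xb0,0x18,0xb3,0xd9,0x6a,0xf3}
#3 dst[0x0e+5] := {0xbc,0xf8,0xcc,0x93,0xb0}
#4 dst[0x0b+2] := {0xb3,0xd9}
#5 dst[0x0f+8] := {0x12,0xdd,0xbc,0xf8,0xcc,0x93,0xb0,0x18}
query mem[0x0d]=0x7f, mem[0x0c]=0xd9, mem[0x0f]=0x12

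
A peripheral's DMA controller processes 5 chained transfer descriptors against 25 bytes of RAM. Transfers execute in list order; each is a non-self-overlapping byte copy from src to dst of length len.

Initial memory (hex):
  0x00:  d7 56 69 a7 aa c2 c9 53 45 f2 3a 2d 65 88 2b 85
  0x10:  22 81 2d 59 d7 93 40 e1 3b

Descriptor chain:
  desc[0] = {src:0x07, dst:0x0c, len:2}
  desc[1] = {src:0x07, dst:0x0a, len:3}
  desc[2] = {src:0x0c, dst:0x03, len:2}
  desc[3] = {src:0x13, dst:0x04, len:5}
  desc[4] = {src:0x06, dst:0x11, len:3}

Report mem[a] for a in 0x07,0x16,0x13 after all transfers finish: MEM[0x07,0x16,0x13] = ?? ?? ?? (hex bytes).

#0 dst[0x0c+2] := {0x53,0x45}
#1 dst[0x0a+3] := {0x53,0x45,0xf2}
#2 dst[0x03+2] := {0xf2,0x45}
#3 dst[0x04+5] := {0x59,0xd7,0x93,0x40,0xe1}
#4 dst[0x11+3] := {0x93,0x40,0xe1}
query mem[0x07]=0x40, mem[0x16]=0x40, mem[0x13]=0xe1

MEM[0x07,0x16,0x13] = 40 40 e1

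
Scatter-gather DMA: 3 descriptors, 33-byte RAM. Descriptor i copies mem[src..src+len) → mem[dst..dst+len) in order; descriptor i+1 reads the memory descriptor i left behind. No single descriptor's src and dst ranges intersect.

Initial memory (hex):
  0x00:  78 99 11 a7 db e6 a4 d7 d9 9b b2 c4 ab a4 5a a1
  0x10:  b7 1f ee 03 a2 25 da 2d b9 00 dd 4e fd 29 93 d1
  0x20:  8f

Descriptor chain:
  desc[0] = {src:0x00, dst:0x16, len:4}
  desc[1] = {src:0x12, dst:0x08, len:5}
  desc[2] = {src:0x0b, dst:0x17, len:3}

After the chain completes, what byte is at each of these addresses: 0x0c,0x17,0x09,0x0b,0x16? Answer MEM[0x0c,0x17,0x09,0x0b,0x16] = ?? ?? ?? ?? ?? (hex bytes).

MEM[0x0c,0x17,0x09,0x0b,0x16] = 78 25 03 25 78

[0] 0x00->0x16 len=4 : 78 99 11 a7
[1] 0x12->0x08 len=5 : ee 03 a2 25 78
[2] 0x0b->0x17 len=3 : 25 78 a4
query mem[0x0c]=0x78, mem[0x17]=0x25, mem[0x09]=0x03, mem[0x0b]=0x25, mem[0x16]=0x78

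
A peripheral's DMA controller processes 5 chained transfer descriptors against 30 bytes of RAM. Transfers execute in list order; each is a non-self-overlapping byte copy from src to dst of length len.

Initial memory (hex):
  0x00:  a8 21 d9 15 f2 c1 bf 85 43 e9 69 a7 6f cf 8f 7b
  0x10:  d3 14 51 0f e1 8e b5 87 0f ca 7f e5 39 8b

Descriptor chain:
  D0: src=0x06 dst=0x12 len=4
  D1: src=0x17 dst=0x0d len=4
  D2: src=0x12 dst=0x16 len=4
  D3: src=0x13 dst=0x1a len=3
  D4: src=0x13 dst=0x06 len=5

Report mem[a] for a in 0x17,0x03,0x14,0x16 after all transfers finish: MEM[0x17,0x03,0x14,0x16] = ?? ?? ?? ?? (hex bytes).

MEM[0x17,0x03,0x14,0x16] = 85 15 43 bf

  after D0: wrote 4B at 0x12 = bf8543e9
  after D1: wrote 4B at 0x0d = 870fca7f
  after D2: wrote 4B at 0x16 = bf8543e9
  after D3: wrote 3B at 0x1a = 8543e9
  after D4: wrote 5B at 0x06 = 8543e9bf85
query mem[0x17]=0x85, mem[0x03]=0x15, mem[0x14]=0x43, mem[0x16]=0xbf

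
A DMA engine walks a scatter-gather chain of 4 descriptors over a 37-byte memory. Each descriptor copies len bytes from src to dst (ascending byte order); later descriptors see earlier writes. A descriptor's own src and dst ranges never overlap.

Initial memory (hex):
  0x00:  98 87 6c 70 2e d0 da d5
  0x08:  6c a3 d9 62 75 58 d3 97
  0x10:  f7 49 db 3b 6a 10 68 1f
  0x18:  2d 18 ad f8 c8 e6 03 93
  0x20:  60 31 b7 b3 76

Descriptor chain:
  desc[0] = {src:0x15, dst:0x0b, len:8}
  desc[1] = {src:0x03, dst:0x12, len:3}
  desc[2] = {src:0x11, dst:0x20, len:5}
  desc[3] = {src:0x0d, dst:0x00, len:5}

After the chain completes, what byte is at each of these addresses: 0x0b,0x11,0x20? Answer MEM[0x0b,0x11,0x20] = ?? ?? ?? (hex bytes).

MEM[0x0b,0x11,0x20] = 10 f8 f8

[0] 0x15->0x0b len=8 : 10 68 1f 2d 18 ad f8 c8
[1] 0x03->0x12 len=3 : 70 2e d0
[2] 0x11->0x20 len=5 : f8 70 2e d0 10
[3] 0x0d->0x00 len=5 : 1f 2d 18 ad f8
query mem[0x0b]=0x10, mem[0x11]=0xf8, mem[0x20]=0xf8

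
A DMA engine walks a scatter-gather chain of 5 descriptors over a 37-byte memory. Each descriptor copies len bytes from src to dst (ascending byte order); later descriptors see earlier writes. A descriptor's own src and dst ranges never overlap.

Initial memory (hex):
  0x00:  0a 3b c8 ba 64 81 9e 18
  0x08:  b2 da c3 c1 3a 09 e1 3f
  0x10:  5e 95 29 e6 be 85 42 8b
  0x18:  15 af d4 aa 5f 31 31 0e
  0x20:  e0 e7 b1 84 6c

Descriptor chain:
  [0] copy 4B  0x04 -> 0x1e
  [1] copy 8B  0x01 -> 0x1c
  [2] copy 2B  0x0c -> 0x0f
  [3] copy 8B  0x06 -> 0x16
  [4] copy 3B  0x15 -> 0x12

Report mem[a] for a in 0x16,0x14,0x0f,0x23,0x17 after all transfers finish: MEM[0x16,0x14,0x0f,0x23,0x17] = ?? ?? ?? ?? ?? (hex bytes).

  after D0: wrote 4B at 0x1e = 64819e18
  after D1: wrote 8B at 0x1c = 3bc8ba64819e18b2
  after D2: wrote 2B at 0x0f = 3a09
  after D3: wrote 8B at 0x16 = 9e18b2dac3c13a09
  after D4: wrote 3B at 0x12 = 859e18
query mem[0x16]=0x9e, mem[0x14]=0x18, mem[0x0f]=0x3a, mem[0x23]=0xb2, mem[0x17]=0x18

MEM[0x16,0x14,0x0f,0x23,0x17] = 9e 18 3a b2 18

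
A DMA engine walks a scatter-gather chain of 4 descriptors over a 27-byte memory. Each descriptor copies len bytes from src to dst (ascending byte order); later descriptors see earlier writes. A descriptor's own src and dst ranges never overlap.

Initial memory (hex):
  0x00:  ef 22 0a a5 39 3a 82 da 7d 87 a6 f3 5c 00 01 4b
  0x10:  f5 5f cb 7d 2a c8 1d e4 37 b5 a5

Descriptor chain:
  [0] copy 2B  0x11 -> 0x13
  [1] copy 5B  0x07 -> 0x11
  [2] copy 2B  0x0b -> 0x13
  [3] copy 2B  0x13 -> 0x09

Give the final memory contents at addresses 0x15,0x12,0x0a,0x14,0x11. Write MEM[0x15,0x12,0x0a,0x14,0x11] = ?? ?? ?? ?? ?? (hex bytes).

  after D0: wrote 2B at 0x13 = 5fcb
  after D1: wrote 5B at 0x11 = da7d87a6f3
  after D2: wrote 2B at 0x13 = f35c
  after D3: wrote 2B at 0x09 = f35c
query mem[0x15]=0xf3, mem[0x12]=0x7d, mem[0x0a]=0x5c, mem[0x14]=0x5c, mem[0x11]=0xda

MEM[0x15,0x12,0x0a,0x14,0x11] = f3 7d 5c 5c da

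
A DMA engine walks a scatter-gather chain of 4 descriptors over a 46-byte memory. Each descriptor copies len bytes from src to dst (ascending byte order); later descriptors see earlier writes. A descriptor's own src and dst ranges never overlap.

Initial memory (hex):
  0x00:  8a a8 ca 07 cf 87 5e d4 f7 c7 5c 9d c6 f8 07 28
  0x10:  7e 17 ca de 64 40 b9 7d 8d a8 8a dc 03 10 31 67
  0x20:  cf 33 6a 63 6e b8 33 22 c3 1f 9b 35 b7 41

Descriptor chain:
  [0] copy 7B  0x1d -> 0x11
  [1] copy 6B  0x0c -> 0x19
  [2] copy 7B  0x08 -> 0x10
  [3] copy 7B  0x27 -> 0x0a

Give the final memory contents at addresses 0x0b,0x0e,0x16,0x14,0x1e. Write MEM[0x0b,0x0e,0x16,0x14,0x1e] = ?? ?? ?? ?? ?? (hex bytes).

MEM[0x0b,0x0e,0x16,0x14,0x1e] = c3 35 07 c6 10

  after D0: wrote 7B at 0x11 = 103167cf336a63
  after D1: wrote 6B at 0x19 = c6f807287e10
  after D2: wrote 7B at 0x10 = f7c75c9dc6f807
  after D3: wrote 7B at 0x0a = 22c31f9b35b741
query mem[0x0b]=0xc3, mem[0x0e]=0x35, mem[0x16]=0x07, mem[0x14]=0xc6, mem[0x1e]=0x10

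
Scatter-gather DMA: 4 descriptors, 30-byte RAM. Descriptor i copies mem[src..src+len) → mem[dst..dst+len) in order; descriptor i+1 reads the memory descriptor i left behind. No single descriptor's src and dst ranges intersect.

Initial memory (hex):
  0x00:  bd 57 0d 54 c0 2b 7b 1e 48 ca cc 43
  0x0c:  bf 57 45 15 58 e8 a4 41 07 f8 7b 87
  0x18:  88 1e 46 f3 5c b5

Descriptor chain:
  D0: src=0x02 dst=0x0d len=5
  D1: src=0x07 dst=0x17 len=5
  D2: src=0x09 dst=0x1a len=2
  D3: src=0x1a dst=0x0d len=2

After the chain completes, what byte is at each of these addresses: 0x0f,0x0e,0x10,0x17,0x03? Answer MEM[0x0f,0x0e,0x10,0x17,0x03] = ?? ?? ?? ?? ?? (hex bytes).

#0 dst[0x0d+5] := {0x0d,0x54,0xc0,0x2b,0x7b}
#1 dst[0x17+5] := {0x1e,0x48,0xca,0xcc,0x43}
#2 dst[0x1a+2] := {0xca,0xcc}
#3 dst[0x0d+2] := {0xca,0xcc}
query mem[0x0f]=0xc0, mem[0x0e]=0xcc, mem[0x10]=0x2b, mem[0x17]=0x1e, mem[0x03]=0x54

MEM[0x0f,0x0e,0x10,0x17,0x03] = c0 cc 2b 1e 54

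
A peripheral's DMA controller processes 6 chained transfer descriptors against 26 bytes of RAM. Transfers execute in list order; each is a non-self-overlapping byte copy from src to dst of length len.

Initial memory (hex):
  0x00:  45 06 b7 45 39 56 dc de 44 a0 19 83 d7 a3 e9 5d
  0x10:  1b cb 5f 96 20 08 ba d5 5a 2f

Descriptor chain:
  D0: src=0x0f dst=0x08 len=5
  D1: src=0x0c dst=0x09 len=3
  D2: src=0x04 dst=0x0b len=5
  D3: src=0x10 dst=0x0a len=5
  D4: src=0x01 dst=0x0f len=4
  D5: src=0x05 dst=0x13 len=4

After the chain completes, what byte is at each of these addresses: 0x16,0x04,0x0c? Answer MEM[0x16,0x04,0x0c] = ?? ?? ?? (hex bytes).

MEM[0x16,0x04,0x0c] = 5d 39 5f

D0: mem[0x08..0x0c] <- [5d 1b cb 5f 96]
D1: mem[0x09..0x0b] <- [96 a3 e9]
D2: mem[0x0b..0x0f] <- [39 56 dc de 5d]
D3: mem[0x0a..0x0e] <- [1b cb 5f 96 20]
D4: mem[0x0f..0x12] <- [06 b7 45 39]
D5: mem[0x13..0x16] <- [56 dc de 5d]
query mem[0x16]=0x5d, mem[0x04]=0x39, mem[0x0c]=0x5f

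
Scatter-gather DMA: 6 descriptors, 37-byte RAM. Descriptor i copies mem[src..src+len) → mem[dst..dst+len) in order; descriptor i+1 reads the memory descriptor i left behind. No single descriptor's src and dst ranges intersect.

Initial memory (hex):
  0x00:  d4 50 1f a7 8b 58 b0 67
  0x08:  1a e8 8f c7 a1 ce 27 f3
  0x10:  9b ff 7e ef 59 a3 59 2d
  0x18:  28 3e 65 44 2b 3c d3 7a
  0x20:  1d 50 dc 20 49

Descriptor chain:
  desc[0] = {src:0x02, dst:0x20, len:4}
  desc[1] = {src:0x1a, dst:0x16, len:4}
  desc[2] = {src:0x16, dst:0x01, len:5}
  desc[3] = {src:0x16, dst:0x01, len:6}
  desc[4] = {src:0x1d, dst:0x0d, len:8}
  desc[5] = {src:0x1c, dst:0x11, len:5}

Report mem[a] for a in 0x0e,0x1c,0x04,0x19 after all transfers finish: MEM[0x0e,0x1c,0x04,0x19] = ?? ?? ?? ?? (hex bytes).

D0: mem[0x20..0x23] <- [1f a7 8b 58]
D1: mem[0x16..0x19] <- [65 44 2b 3c]
D2: mem[0x01..0x05] <- [65 44 2b 3c 65]
D3: mem[0x01..0x06] <- [65 44 2b 3c 65 44]
D4: mem[0x0d..0x14] <- [3c d3 7a 1f a7 8b 58 49]
D5: mem[0x11..0x15] <- [2b 3c d3 7a 1f]
query mem[0x0e]=0xd3, mem[0x1c]=0x2b, mem[0x04]=0x3c, mem[0x19]=0x3c

MEM[0x0e,0x1c,0x04,0x19] = d3 2b 3c 3c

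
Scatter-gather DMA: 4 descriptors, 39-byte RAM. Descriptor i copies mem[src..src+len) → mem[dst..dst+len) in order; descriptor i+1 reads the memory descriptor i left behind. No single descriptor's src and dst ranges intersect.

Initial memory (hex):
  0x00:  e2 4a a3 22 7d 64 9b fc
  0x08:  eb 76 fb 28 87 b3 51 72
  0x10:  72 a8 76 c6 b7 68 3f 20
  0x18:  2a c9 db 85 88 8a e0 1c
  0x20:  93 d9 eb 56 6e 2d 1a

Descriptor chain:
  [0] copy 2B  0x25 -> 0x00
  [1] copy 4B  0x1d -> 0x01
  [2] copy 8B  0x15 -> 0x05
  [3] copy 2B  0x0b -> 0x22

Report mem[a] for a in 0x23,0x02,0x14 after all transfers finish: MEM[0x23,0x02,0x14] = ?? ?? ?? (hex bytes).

[0] 0x25->0x00 len=2 : 2d 1a
[1] 0x1d->0x01 len=4 : 8a e0 1c 93
[2] 0x15->0x05 len=8 : 68 3f 20 2a c9 db 85 88
[3] 0x0b->0x22 len=2 : 85 88
query mem[0x23]=0x88, mem[0x02]=0xe0, mem[0x14]=0xb7

MEM[0x23,0x02,0x14] = 88 e0 b7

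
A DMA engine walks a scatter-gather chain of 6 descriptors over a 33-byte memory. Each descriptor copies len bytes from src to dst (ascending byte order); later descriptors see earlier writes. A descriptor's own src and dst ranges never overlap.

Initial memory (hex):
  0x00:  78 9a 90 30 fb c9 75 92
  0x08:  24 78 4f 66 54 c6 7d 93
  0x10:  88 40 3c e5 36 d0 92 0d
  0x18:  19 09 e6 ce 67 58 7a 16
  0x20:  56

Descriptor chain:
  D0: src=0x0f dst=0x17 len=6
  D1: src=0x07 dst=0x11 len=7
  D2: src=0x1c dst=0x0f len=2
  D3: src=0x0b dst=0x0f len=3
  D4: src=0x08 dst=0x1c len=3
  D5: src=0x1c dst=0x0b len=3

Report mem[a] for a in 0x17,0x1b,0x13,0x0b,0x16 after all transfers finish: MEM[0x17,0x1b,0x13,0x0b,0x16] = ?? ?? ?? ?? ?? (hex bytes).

[0] 0x0f->0x17 len=6 : 93 88 40 3c e5 36
[1] 0x07->0x11 len=7 : 92 24 78 4f 66 54 c6
[2] 0x1c->0x0f len=2 : 36 58
[3] 0x0b->0x0f len=3 : 66 54 c6
[4] 0x08->0x1c len=3 : 24 78 4f
[5] 0x1c->0x0b len=3 : 24 78 4f
query mem[0x17]=0xc6, mem[0x1b]=0xe5, mem[0x13]=0x78, mem[0x0b]=0x24, mem[0x16]=0x54

MEM[0x17,0x1b,0x13,0x0b,0x16] = c6 e5 78 24 54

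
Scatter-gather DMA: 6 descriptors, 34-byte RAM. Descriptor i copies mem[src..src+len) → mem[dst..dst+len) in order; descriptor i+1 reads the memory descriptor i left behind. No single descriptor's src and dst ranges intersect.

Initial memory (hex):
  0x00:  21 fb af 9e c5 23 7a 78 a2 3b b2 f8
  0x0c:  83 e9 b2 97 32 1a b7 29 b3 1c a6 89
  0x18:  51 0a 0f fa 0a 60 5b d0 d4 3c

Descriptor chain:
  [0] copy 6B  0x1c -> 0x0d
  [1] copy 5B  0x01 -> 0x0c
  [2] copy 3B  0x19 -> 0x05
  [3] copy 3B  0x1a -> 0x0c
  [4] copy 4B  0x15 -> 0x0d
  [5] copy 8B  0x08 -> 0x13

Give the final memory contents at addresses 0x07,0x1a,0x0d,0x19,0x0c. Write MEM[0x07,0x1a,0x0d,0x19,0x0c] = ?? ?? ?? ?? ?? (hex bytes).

MEM[0x07,0x1a,0x0d,0x19,0x0c] = fa 89 1c a6 0f

D0: mem[0x0d..0x12] <- [0a 60 5b d0 d4 3c]
D1: mem[0x0c..0x10] <- [fb af 9e c5 23]
D2: mem[0x05..0x07] <- [0a 0f fa]
D3: mem[0x0c..0x0e] <- [0f fa 0a]
D4: mem[0x0d..0x10] <- [1c a6 89 51]
D5: mem[0x13..0x1a] <- [a2 3b b2 f8 0f 1c a6 89]
query mem[0x07]=0xfa, mem[0x1a]=0x89, mem[0x0d]=0x1c, mem[0x19]=0xa6, mem[0x0c]=0x0f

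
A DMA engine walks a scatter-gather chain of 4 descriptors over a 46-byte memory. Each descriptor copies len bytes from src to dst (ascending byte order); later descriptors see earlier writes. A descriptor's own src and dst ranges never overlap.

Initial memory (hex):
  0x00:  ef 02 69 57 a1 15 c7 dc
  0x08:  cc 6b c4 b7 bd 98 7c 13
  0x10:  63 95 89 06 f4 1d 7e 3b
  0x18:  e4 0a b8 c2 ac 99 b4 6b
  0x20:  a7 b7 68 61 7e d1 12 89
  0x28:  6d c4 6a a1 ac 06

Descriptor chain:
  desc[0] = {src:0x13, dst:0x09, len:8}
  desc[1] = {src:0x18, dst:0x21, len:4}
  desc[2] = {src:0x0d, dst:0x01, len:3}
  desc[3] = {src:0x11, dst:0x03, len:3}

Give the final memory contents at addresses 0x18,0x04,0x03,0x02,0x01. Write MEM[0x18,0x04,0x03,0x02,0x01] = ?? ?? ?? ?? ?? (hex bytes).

  after D0: wrote 8B at 0x09 = 06f41d7e3be40ab8
  after D1: wrote 4B at 0x21 = e40ab8c2
  after D2: wrote 3B at 0x01 = 3be40a
  after D3: wrote 3B at 0x03 = 958906
query mem[0x18]=0xe4, mem[0x04]=0x89, mem[0x03]=0x95, mem[0x02]=0xe4, mem[0x01]=0x3b

MEM[0x18,0x04,0x03,0x02,0x01] = e4 89 95 e4 3b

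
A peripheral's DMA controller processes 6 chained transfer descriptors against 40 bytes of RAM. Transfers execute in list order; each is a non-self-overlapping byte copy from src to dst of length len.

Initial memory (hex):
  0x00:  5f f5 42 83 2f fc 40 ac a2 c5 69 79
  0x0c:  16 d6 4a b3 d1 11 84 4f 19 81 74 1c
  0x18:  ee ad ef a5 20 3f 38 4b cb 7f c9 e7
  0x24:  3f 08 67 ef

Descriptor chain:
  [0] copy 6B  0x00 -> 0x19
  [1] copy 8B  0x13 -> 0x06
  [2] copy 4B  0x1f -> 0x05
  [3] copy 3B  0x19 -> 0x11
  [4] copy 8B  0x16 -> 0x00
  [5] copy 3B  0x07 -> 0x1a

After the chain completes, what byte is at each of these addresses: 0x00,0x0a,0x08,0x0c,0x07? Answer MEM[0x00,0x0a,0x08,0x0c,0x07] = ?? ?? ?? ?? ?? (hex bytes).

MEM[0x00,0x0a,0x08,0x0c,0x07] = 74 1c c9 5f 2f

#0 dst[0x19+6] := {0x5f,0xf5,0x42,0x83,0x2f,0xfc}
#1 dst[0x06+8] := {0x4f,0x19,0x81,0x74,0x1c,0xee,0x5f,0xf5}
#2 dst[0x05+4] := {0x4b,0xcb,0x7f,0xc9}
#3 dst[0x11+3] := {0x5f,0xf5,0x42}
#4 dst[0x00+8] := {0x74,0x1c,0xee,0x5f,0xf5,0x42,0x83,0x2f}
#5 dst[0x1a+3] := {0x2f,0xc9,0x74}
query mem[0x00]=0x74, mem[0x0a]=0x1c, mem[0x08]=0xc9, mem[0x0c]=0x5f, mem[0x07]=0x2f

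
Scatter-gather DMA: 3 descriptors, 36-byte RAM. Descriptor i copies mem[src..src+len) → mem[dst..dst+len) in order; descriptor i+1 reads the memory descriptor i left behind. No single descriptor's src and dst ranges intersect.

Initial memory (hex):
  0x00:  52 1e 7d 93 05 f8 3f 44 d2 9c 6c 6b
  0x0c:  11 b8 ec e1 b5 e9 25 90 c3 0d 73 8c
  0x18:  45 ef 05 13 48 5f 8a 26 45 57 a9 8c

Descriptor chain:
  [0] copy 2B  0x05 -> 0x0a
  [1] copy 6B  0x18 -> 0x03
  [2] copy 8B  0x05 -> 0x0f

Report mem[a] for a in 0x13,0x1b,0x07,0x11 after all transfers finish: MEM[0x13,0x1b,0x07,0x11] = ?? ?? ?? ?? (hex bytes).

  after D0: wrote 2B at 0x0a = f83f
  after D1: wrote 6B at 0x03 = 45ef0513485f
  after D2: wrote 8B at 0x0f = 0513485f9cf83f11
query mem[0x13]=0x9c, mem[0x1b]=0x13, mem[0x07]=0x48, mem[0x11]=0x48

MEM[0x13,0x1b,0x07,0x11] = 9c 13 48 48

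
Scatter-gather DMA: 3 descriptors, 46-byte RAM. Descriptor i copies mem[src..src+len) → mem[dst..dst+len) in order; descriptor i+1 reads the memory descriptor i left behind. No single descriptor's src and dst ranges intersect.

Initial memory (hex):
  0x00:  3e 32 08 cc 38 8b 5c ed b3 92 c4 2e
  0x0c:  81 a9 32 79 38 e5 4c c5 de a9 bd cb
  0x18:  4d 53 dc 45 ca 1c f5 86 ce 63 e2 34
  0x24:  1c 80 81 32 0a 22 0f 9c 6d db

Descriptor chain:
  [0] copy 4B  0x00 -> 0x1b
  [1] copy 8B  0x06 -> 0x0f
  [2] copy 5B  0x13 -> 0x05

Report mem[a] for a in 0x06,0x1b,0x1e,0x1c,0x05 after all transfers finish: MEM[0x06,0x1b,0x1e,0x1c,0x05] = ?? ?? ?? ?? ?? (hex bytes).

MEM[0x06,0x1b,0x1e,0x1c,0x05] = 2e 3e cc 32 c4

  after D0: wrote 4B at 0x1b = 3e3208cc
  after D1: wrote 8B at 0x0f = 5cedb392c42e81a9
  after D2: wrote 5B at 0x05 = c42e81a9cb
query mem[0x06]=0x2e, mem[0x1b]=0x3e, mem[0x1e]=0xcc, mem[0x1c]=0x32, mem[0x05]=0xc4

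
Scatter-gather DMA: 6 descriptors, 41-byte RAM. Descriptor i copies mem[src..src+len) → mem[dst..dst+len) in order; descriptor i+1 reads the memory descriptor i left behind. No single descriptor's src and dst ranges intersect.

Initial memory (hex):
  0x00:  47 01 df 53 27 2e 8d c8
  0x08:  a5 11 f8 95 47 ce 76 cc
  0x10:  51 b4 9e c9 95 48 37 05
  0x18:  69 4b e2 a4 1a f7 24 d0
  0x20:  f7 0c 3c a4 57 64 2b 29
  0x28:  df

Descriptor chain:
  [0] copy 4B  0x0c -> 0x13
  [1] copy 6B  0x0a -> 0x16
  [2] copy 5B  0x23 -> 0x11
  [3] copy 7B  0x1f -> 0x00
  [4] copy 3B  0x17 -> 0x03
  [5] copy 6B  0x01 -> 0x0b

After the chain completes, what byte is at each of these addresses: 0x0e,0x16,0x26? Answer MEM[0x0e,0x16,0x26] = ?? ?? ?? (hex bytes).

MEM[0x0e,0x16,0x26] = 47 f8 2b

[0] 0x0c->0x13 len=4 : 47 ce 76 cc
[1] 0x0a->0x16 len=6 : f8 95 47 ce 76 cc
[2] 0x23->0x11 len=5 : a4 57 64 2b 29
[3] 0x1f->0x00 len=7 : d0 f7 0c 3c a4 57 64
[4] 0x17->0x03 len=3 : 95 47 ce
[5] 0x01->0x0b len=6 : f7 0c 95 47 ce 64
query mem[0x0e]=0x47, mem[0x16]=0xf8, mem[0x26]=0x2b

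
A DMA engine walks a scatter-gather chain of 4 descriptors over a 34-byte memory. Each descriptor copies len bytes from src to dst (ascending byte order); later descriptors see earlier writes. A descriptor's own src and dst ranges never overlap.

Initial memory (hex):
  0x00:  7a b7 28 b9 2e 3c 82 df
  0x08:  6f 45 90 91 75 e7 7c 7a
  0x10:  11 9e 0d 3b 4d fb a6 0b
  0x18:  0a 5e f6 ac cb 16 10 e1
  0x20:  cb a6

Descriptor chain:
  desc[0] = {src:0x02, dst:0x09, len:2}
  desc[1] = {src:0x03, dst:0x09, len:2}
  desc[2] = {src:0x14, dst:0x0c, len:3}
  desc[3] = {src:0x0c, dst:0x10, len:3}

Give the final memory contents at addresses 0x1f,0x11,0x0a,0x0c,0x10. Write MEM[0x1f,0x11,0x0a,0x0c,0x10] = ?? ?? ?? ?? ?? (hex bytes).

  after D0: wrote 2B at 0x09 = 28b9
  after D1: wrote 2B at 0x09 = b92e
  after D2: wrote 3B at 0x0c = 4dfba6
  after D3: wrote 3B at 0x10 = 4dfba6
query mem[0x1f]=0xe1, mem[0x11]=0xfb, mem[0x0a]=0x2e, mem[0x0c]=0x4d, mem[0x10]=0x4d

MEM[0x1f,0x11,0x0a,0x0c,0x10] = e1 fb 2e 4d 4d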